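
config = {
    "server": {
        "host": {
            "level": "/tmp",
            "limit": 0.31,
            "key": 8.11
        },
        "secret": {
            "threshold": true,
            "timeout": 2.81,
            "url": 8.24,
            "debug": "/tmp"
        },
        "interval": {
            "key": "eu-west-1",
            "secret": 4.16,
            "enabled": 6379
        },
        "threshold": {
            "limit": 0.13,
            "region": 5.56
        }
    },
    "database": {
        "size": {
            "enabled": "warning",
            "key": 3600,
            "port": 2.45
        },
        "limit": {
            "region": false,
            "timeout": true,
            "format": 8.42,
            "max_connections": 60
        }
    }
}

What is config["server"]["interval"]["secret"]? 4.16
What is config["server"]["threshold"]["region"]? 5.56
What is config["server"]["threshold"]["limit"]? 0.13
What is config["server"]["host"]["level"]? "/tmp"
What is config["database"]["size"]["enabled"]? "warning"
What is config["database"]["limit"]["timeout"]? True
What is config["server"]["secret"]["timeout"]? 2.81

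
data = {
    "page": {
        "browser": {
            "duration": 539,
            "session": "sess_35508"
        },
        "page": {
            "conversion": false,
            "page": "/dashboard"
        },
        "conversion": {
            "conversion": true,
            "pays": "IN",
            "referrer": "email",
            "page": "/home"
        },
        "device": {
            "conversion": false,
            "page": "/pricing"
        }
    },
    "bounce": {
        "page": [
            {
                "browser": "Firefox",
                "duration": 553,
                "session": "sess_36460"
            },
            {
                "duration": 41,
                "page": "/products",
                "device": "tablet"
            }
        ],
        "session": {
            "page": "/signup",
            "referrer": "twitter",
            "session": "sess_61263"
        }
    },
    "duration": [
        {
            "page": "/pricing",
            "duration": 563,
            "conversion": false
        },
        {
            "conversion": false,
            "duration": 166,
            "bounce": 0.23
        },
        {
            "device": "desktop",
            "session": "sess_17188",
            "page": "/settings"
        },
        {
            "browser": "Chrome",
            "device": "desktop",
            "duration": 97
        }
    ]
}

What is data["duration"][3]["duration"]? 97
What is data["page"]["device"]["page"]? "/pricing"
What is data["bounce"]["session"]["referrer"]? "twitter"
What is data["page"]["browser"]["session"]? "sess_35508"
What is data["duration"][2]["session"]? "sess_17188"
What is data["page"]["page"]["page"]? "/dashboard"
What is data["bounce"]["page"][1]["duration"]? 41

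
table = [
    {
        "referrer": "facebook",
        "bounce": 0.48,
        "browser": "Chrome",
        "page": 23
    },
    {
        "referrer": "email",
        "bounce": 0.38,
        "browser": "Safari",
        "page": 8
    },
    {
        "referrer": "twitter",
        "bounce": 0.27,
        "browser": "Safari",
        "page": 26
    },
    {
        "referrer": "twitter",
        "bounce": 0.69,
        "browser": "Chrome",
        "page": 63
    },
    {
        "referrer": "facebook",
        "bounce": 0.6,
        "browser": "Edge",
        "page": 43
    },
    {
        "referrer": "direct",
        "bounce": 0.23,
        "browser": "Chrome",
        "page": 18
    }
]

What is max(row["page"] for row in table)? 63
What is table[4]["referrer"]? "facebook"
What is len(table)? 6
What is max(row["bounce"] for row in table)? 0.69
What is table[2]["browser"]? "Safari"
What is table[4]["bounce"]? 0.6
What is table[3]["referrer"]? "twitter"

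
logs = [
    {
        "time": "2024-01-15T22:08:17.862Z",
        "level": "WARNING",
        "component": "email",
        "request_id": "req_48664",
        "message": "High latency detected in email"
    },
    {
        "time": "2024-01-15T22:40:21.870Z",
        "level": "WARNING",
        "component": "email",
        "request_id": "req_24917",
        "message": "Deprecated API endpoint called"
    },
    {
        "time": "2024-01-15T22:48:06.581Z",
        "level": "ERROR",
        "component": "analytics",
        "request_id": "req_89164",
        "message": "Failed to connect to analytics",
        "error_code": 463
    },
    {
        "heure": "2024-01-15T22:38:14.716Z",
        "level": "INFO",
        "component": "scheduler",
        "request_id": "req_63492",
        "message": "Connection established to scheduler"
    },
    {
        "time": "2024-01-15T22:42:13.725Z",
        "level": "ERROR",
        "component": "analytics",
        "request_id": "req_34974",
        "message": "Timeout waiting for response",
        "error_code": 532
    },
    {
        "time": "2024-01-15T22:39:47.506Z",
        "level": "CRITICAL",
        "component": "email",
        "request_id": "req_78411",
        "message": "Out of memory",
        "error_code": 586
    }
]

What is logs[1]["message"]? "Deprecated API endpoint called"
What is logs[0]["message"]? "High latency detected in email"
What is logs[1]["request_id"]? "req_24917"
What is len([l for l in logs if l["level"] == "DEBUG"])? 0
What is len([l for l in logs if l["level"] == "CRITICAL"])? 1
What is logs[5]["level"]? "CRITICAL"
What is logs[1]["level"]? "WARNING"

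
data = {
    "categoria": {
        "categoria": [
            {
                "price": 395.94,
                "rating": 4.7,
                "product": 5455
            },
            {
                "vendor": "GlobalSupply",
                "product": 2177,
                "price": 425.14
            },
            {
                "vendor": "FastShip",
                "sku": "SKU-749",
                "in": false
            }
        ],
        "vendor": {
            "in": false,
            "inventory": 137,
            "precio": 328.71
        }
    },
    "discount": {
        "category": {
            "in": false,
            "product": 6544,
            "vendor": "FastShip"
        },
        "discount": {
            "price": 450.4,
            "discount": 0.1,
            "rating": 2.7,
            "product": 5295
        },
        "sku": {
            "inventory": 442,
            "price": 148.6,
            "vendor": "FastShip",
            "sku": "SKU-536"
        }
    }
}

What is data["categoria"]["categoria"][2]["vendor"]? "FastShip"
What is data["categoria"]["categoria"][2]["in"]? False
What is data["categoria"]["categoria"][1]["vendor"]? "GlobalSupply"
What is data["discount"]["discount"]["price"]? 450.4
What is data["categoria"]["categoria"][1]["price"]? 425.14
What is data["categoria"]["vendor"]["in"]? False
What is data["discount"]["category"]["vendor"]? "FastShip"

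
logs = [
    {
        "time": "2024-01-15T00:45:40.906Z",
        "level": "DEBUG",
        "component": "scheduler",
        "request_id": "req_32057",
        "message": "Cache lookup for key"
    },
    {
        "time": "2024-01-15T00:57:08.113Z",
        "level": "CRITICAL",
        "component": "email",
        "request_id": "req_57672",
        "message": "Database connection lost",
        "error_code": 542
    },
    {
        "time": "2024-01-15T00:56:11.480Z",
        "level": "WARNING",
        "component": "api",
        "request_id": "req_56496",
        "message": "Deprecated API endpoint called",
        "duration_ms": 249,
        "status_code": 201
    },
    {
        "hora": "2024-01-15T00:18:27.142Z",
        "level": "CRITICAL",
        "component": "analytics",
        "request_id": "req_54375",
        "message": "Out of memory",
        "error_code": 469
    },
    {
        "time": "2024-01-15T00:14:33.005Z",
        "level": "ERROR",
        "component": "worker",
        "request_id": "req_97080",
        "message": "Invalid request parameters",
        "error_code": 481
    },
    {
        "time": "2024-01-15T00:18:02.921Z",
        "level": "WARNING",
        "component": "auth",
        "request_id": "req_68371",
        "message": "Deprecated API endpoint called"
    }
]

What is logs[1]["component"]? "email"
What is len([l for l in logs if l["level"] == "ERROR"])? 1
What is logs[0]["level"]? "DEBUG"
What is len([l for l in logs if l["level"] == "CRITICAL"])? 2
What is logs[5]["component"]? "auth"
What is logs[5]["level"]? "WARNING"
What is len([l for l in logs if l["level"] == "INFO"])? 0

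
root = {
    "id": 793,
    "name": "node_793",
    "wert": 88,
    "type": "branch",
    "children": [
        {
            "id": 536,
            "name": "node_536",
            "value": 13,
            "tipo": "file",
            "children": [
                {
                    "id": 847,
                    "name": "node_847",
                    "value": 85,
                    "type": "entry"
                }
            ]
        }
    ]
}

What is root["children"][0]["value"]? 13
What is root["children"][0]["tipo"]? "file"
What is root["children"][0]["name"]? "node_536"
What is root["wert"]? 88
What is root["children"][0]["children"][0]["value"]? 85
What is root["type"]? "branch"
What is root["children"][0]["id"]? 536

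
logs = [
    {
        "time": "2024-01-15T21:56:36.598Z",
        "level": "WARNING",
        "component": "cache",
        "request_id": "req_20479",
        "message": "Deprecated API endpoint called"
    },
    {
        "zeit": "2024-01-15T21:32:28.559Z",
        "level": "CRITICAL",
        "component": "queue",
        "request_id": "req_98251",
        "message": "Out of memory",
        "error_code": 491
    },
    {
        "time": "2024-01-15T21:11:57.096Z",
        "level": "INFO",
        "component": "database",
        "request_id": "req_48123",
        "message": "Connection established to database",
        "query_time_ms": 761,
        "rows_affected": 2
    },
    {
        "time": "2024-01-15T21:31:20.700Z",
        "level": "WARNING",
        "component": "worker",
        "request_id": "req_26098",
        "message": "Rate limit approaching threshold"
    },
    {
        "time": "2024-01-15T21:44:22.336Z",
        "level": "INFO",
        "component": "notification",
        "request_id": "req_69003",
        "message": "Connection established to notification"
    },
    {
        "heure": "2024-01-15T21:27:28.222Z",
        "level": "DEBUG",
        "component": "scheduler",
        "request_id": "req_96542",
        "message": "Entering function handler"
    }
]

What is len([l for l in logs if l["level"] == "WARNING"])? 2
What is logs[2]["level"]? "INFO"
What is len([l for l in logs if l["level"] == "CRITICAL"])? 1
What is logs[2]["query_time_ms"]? 761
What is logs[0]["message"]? "Deprecated API endpoint called"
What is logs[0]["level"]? "WARNING"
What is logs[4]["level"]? "INFO"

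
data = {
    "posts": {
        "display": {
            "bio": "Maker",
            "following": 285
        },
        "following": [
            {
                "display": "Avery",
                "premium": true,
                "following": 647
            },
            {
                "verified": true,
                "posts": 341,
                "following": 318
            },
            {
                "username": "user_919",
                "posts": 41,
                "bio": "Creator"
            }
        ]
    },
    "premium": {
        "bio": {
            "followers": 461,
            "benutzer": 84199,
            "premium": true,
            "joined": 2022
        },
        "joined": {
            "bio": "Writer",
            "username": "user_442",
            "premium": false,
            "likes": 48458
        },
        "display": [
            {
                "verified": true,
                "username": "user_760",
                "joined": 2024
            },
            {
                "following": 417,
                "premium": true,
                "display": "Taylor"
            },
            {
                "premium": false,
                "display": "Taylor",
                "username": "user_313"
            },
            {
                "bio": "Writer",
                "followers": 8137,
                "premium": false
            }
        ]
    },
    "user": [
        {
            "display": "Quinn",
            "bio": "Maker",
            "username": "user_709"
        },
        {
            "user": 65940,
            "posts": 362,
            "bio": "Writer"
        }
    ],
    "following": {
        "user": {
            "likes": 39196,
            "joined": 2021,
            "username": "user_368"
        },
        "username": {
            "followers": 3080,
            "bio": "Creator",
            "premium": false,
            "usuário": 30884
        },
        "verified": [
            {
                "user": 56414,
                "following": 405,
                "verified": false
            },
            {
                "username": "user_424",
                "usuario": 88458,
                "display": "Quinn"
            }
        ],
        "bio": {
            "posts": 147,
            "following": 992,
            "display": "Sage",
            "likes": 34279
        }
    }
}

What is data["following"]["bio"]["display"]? "Sage"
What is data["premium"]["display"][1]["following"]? 417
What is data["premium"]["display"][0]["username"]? "user_760"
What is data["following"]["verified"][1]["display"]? "Quinn"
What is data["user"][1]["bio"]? "Writer"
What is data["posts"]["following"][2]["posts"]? 41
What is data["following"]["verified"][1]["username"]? "user_424"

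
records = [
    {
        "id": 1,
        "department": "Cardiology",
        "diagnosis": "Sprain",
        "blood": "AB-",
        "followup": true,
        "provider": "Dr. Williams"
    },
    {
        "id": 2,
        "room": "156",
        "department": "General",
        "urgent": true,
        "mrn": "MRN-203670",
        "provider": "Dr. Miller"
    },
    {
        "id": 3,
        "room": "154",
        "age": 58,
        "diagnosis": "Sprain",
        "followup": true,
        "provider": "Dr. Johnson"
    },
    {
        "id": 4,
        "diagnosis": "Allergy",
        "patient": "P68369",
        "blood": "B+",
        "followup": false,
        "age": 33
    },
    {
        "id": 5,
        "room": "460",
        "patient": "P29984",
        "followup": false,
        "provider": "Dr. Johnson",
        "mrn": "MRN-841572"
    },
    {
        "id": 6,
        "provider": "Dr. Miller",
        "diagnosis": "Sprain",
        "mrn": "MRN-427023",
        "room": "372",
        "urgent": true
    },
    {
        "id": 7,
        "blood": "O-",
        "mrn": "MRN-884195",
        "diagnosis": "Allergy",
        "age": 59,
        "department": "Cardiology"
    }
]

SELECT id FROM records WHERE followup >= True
[1, 3]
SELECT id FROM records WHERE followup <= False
[4, 5]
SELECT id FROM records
[1, 2, 3, 4, 5, 6, 7]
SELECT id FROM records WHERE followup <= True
[1, 3, 4, 5]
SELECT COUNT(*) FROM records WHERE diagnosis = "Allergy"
2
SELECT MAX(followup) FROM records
True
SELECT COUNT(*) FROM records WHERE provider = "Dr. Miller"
2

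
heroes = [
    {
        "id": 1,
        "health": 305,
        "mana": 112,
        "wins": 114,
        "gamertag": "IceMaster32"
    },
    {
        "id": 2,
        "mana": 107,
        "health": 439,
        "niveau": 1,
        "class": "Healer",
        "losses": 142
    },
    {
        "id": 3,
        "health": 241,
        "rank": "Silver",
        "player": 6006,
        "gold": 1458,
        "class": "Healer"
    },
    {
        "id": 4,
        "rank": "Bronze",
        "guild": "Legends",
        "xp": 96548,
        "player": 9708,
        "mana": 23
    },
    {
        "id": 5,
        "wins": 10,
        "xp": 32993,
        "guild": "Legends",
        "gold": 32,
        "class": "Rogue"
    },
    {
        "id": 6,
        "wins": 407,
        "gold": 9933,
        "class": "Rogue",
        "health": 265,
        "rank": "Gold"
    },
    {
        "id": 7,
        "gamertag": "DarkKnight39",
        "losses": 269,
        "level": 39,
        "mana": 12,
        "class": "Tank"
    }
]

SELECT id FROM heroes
[1, 2, 3, 4, 5, 6, 7]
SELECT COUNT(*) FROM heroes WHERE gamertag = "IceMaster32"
1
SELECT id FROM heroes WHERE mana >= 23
[1, 2, 4]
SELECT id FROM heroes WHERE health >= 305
[1, 2]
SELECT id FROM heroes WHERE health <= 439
[1, 2, 3, 6]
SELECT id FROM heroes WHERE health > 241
[1, 2, 6]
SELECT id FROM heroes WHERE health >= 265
[1, 2, 6]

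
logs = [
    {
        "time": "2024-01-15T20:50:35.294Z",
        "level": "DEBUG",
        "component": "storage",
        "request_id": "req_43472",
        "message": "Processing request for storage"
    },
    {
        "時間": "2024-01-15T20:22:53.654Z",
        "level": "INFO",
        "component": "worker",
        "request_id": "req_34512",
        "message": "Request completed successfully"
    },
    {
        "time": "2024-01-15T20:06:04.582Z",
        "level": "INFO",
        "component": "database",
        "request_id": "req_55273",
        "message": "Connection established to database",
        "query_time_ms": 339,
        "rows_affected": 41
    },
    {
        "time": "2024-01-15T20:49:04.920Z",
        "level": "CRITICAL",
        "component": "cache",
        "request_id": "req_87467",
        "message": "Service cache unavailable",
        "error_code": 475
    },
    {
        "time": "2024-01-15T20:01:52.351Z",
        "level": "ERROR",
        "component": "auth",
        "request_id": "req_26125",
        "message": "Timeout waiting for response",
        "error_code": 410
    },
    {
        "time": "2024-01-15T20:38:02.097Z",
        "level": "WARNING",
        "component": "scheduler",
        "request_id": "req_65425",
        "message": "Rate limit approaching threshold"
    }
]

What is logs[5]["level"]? "WARNING"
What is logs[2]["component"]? "database"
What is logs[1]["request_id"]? "req_34512"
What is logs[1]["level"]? "INFO"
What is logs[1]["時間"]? "2024-01-15T20:22:53.654Z"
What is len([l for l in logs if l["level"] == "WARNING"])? 1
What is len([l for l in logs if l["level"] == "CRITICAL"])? 1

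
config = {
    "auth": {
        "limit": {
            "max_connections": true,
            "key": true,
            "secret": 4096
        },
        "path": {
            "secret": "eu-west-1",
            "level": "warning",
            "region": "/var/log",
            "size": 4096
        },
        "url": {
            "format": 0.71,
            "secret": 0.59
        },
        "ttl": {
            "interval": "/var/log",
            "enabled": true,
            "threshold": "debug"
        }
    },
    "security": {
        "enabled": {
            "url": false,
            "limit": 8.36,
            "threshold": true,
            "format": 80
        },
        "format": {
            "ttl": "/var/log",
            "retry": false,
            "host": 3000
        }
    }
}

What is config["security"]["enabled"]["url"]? False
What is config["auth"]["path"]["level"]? "warning"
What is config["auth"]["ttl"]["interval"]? "/var/log"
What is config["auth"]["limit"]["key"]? True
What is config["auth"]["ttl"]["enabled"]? True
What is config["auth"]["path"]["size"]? 4096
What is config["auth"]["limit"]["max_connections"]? True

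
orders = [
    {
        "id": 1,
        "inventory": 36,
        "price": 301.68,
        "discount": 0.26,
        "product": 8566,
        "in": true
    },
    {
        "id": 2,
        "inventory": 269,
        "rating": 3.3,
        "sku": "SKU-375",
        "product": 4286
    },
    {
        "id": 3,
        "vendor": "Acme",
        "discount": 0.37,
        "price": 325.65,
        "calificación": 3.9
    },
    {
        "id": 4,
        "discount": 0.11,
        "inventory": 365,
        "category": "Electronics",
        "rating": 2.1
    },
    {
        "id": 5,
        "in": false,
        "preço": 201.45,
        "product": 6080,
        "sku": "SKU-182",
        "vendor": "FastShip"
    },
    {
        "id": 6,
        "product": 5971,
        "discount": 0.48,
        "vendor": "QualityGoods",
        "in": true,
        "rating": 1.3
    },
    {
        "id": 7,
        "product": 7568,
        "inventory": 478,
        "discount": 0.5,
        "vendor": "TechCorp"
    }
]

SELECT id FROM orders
[1, 2, 3, 4, 5, 6, 7]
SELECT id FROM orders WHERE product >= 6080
[1, 5, 7]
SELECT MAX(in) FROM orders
True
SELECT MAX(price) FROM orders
325.65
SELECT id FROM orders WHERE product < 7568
[2, 5, 6]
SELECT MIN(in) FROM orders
False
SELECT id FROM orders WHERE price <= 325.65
[1, 3]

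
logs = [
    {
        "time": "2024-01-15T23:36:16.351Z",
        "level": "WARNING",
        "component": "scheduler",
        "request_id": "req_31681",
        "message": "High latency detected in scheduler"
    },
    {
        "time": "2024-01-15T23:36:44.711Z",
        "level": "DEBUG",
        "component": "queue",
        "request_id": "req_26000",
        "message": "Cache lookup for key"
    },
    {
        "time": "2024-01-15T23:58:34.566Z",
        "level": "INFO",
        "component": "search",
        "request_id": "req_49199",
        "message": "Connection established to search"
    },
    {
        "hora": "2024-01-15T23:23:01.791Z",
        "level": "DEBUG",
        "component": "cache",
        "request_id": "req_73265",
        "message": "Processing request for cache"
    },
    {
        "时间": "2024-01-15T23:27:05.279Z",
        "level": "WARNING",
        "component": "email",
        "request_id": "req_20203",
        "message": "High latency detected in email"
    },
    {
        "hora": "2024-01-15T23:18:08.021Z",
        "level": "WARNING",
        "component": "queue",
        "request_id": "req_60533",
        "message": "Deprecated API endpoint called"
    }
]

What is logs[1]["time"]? "2024-01-15T23:36:44.711Z"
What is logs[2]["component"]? "search"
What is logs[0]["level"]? "WARNING"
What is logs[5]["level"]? "WARNING"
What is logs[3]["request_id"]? "req_73265"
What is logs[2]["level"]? "INFO"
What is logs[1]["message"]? "Cache lookup for key"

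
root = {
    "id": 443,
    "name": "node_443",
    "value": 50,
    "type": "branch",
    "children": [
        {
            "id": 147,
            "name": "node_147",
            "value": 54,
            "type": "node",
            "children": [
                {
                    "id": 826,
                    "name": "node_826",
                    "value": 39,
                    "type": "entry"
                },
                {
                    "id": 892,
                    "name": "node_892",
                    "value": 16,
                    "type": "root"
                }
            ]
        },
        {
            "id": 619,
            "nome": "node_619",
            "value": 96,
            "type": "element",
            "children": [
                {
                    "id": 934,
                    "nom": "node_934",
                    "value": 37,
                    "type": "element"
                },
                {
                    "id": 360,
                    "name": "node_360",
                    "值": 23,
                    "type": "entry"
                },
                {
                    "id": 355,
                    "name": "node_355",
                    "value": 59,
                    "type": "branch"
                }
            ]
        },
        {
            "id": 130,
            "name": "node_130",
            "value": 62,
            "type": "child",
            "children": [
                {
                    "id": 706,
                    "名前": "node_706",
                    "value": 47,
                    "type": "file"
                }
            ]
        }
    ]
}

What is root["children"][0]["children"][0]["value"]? 39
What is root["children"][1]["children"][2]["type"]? "branch"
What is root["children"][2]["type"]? "child"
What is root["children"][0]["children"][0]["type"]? "entry"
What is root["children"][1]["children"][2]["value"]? 59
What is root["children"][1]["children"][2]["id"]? 355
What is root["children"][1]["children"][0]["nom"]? "node_934"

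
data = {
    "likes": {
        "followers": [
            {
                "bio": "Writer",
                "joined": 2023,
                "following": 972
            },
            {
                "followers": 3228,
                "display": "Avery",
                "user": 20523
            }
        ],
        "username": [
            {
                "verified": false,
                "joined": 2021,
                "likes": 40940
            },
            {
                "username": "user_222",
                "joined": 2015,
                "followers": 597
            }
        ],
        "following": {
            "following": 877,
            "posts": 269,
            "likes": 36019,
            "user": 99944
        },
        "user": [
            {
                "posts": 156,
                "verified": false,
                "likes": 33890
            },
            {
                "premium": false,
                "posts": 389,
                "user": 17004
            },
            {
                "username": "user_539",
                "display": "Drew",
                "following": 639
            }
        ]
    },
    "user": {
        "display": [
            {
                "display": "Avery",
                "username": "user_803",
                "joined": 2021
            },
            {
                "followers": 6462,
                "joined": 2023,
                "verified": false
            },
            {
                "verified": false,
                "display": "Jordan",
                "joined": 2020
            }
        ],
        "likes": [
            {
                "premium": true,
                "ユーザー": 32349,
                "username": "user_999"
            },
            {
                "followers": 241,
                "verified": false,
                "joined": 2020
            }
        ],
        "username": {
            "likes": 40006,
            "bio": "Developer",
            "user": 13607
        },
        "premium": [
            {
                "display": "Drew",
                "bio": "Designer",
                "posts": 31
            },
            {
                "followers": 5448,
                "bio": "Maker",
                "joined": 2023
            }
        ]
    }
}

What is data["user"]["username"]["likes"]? 40006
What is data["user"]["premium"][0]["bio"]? "Designer"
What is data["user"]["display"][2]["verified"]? False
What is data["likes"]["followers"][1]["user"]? 20523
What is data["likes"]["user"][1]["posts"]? 389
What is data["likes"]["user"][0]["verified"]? False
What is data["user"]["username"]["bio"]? "Developer"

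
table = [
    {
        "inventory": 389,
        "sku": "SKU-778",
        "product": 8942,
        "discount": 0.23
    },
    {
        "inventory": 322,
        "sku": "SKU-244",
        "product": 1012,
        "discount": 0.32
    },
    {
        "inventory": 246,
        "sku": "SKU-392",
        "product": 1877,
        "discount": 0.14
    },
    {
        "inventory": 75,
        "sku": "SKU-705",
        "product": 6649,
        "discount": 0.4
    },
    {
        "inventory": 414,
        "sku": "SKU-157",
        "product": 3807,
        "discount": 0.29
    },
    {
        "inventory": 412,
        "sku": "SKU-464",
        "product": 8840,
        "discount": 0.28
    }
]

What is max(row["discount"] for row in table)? 0.4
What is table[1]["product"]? 1012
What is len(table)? 6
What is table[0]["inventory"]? 389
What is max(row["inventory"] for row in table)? 414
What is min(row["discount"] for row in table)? 0.14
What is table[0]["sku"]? "SKU-778"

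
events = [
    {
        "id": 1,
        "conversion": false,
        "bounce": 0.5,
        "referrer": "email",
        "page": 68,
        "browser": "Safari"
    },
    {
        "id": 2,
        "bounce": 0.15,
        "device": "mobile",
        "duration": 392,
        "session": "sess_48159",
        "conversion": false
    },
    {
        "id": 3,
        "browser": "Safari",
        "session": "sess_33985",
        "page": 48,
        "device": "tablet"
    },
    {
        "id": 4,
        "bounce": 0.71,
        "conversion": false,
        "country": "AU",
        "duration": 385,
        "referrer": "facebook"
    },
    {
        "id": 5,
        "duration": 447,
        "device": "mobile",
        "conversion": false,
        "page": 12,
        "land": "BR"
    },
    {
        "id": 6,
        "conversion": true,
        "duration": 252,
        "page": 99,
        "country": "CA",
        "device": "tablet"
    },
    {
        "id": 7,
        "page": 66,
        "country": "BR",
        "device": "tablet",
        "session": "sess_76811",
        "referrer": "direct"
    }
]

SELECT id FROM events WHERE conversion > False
[6]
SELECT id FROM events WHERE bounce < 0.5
[2]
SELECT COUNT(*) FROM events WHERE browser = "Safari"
2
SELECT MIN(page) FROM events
12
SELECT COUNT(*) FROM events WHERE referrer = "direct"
1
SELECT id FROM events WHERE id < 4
[1, 2, 3]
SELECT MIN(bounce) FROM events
0.15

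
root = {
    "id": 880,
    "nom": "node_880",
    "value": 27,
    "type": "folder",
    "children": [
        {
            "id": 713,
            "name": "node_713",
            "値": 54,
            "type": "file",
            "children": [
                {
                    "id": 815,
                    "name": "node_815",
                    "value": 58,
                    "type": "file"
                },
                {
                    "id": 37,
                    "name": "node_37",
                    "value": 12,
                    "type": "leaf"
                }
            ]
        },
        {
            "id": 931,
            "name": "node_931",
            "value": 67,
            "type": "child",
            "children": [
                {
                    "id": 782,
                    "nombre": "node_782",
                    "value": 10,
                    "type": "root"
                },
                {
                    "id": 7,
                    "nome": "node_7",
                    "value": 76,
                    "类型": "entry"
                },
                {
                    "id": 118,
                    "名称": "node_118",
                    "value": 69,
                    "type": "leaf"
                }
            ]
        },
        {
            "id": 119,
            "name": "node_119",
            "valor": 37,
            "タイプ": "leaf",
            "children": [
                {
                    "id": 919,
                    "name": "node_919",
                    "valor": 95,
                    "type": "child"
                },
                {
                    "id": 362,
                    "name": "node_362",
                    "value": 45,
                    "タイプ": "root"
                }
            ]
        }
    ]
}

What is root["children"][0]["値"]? 54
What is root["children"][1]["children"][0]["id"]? 782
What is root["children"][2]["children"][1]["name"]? "node_362"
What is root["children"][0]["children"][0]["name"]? "node_815"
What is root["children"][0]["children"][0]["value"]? 58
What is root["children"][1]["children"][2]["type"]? "leaf"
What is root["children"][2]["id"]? 119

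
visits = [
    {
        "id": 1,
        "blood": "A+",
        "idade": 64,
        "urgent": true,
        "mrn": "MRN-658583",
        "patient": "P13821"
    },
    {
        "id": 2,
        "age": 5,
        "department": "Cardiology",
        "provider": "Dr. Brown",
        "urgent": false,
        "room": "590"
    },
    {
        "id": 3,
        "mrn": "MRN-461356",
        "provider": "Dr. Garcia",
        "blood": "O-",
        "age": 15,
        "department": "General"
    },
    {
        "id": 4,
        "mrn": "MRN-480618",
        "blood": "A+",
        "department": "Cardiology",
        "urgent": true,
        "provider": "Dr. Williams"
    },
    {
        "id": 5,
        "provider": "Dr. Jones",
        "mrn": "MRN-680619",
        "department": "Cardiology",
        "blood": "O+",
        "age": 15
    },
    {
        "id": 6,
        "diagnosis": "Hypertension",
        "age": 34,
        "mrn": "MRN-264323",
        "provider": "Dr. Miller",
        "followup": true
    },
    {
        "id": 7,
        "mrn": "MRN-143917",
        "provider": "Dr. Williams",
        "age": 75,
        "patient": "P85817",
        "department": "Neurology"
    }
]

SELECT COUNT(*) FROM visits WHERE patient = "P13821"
1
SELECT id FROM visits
[1, 2, 3, 4, 5, 6, 7]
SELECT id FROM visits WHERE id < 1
[]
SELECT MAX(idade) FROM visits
64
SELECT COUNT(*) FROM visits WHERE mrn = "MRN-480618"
1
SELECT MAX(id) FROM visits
7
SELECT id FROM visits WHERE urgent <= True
[1, 2, 4]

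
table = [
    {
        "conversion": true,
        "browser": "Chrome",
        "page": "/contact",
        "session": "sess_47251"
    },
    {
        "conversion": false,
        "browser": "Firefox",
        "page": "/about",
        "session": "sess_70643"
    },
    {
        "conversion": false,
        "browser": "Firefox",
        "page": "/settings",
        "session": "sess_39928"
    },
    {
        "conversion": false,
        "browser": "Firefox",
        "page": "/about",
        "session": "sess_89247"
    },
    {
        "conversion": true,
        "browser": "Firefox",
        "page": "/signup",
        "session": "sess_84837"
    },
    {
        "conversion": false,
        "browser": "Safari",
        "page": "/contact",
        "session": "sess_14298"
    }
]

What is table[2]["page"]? "/settings"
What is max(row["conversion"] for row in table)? True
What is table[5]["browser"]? "Safari"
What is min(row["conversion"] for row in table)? False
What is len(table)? 6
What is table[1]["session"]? "sess_70643"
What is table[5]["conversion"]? False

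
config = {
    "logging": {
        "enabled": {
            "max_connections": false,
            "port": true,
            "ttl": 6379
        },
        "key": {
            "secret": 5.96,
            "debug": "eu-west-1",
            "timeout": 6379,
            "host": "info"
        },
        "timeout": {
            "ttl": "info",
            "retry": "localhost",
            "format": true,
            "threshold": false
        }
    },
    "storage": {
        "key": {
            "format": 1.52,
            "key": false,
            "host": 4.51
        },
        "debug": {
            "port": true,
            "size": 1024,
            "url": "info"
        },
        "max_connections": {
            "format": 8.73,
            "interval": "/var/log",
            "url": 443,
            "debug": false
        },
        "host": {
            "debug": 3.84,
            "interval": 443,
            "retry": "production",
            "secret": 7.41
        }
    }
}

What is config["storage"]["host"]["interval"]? 443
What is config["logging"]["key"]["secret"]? 5.96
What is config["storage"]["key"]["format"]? 1.52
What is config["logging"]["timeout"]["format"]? True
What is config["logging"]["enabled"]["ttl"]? 6379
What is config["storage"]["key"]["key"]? False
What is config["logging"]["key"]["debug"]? "eu-west-1"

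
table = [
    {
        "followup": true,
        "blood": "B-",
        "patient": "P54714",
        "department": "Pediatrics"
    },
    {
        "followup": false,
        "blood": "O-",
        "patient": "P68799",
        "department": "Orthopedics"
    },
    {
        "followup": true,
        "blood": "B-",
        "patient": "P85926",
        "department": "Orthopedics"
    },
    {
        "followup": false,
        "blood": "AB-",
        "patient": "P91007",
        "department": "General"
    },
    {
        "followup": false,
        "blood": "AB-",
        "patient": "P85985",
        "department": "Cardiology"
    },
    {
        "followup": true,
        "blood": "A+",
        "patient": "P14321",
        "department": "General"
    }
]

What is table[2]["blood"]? "B-"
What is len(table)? 6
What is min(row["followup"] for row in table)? False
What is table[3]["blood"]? "AB-"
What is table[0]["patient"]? "P54714"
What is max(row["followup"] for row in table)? True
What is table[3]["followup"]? False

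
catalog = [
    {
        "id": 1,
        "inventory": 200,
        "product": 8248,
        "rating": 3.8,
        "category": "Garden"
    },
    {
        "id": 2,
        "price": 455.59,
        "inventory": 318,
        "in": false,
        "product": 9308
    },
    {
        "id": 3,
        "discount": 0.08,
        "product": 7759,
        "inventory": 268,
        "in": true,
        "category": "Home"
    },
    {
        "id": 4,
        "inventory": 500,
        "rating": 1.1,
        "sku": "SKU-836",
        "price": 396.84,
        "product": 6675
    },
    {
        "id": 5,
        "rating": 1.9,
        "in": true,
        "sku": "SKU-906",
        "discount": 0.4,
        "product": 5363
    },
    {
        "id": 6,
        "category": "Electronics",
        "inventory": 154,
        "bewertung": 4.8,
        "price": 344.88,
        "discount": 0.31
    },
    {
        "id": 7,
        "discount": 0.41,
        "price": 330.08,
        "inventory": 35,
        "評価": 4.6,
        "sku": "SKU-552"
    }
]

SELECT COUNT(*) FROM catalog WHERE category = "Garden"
1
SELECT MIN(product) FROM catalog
5363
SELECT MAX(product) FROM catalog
9308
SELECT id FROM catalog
[1, 2, 3, 4, 5, 6, 7]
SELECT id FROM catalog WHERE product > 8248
[2]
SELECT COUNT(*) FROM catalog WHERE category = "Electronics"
1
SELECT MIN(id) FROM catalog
1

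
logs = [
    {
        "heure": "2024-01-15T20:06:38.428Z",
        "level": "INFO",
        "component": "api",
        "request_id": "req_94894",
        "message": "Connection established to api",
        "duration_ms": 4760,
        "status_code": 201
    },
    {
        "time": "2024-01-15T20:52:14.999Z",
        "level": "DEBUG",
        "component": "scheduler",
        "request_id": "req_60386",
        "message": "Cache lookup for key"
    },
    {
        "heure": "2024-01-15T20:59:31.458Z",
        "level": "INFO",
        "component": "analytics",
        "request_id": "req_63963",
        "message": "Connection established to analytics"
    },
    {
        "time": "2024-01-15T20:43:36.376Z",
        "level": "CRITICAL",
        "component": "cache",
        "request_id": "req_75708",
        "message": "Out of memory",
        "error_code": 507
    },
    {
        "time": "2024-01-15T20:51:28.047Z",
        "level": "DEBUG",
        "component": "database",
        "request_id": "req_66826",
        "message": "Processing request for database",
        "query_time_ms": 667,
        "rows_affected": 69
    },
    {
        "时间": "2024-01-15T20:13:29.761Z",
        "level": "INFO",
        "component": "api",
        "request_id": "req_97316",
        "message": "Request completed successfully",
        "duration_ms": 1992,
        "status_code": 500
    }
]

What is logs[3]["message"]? "Out of memory"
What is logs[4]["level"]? "DEBUG"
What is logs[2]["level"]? "INFO"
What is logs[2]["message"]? "Connection established to analytics"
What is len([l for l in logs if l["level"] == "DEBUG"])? 2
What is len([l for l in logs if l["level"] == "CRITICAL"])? 1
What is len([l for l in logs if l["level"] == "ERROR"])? 0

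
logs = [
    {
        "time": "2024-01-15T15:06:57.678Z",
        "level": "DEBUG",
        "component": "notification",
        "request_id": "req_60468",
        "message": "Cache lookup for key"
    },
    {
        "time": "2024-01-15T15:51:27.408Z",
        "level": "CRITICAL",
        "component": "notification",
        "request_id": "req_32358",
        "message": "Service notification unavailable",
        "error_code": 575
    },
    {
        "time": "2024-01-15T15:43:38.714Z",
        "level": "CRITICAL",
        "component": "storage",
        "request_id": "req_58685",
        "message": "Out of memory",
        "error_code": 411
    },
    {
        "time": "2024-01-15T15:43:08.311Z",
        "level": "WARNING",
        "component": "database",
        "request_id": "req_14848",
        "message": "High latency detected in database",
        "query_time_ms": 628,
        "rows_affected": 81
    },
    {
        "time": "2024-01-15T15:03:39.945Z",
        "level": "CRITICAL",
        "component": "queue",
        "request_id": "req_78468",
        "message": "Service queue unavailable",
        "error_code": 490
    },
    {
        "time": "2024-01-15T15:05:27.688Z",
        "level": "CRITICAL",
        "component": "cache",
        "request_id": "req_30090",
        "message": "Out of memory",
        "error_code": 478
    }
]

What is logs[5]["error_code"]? 478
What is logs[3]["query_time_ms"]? 628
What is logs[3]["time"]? "2024-01-15T15:43:08.311Z"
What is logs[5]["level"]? "CRITICAL"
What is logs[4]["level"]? "CRITICAL"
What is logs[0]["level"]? "DEBUG"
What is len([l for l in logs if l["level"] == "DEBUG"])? 1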